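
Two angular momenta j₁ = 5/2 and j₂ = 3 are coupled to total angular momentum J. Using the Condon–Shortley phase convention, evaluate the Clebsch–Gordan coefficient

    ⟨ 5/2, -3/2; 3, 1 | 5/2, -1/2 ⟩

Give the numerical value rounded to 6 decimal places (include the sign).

triangle: 3!*2!*3!/9! = 72/362880
(j±m)!: 1!*4!*4!*2!*2!*3! = 13824
prefactor² = (2J+1)*Δ*N² = 576/35
  k=2: +1/(2!*1!*2!*2!*0!*1!) = 1/8
  k=3: −1/(3!*0!*1!*1!*1!*2!) = -1/12
Σ = 1/24  ⇒  CG² = 576/35*1/24² = 1/35
CG = +√(1/35) = +0.169031

+0.169031  (= +√(1/35))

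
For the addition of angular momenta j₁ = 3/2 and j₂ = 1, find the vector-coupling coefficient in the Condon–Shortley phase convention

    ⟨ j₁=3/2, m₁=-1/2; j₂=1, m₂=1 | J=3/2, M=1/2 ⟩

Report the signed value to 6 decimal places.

j₁+j₂−J=1  J+j₁−j₂=2  J−j₁+j₂=1  j₁+j₂+J+1=5
(j₁±m₁, j₂±m₂, J±M) = (1,2,2,0,2,1)
P² = 8/15
sum k=1..1:
  [1] −1/1 = -1
S = -1
C² = P²·S² = 8/15 ; C = -0.730297

-0.730297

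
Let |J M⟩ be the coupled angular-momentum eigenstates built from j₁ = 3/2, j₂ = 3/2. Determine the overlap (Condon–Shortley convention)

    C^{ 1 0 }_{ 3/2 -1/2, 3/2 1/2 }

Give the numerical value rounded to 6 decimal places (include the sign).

−√(1/20) = -0.223607

j₁+j₂−J=2  J+j₁−j₂=1  J−j₁+j₂=1  j₁+j₂+J+1=5
(j₁±m₁, j₂±m₂, J±M) = (1,2,2,1,1,1)
P² = 1/5
sum k=1..2:
  [1] −1/1 = -1
  [2] +1/2 = 1/2
S = -1/2
C² = P²·S² = 1/20 ; C = -0.223607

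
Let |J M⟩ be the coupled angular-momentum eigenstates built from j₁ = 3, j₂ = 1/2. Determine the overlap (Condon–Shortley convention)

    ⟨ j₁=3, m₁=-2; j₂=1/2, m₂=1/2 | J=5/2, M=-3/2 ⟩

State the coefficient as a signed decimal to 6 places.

-0.845154  (= −√(5/7))

√[6·1!5!0!/7! · 1!5!1!0!1!4!] = √(2880/7)
  +(−1)^1/∏(1,0,4,0,1,0)! = -1/24  (running -1/24)
⟨..|..⟩ = √(2880/7)·(-1/24) = -0.845154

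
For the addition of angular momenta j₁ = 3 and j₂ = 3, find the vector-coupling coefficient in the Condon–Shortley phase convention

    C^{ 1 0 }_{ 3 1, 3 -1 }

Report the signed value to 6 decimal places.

√[3·5!1!1!/8! · 4!2!2!4!1!1!] = √(144/7)
  +(−1)^1/∏(1,4,1,1,0,0)! = -1/24  (running -1/24)
  +(−1)^2/∏(2,3,0,0,1,1)! = 1/12  (running 1/24)
⟨..|..⟩ = √(144/7)·(1/24) = +0.188982

+0.188982  (= +√(1/28))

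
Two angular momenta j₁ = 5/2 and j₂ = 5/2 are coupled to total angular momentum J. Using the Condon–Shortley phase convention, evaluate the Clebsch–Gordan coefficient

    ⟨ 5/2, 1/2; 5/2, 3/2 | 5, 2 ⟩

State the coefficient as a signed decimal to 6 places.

+0.645497

√[11·0!5!5!/11! · 3!2!4!1!7!3!] = √(34560)
  +(−1)^0/∏(0,0,2,4,3,1)! = 1/288  (running 1/288)
⟨..|..⟩ = √(34560)·(1/288) = +0.645497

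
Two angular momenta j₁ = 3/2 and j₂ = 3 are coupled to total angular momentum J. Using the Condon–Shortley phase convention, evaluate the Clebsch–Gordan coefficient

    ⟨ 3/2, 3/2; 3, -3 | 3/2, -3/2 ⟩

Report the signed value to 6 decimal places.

+0.755929

triangle: 3!·0!·3!/7! = 36/5040
(j±m)!: 3!·0!·0!·6!·0!·3! = 25920
prefactor² = (2J+1)·Δ·N² = 5184/7
  k=0: +1/(0!·3!·0!·0!·0!·3!) = 1/36
Σ = 1/36  ⇒  CG² = 5184/7·1/36² = 4/7
CG = +√(4/7) = +0.755929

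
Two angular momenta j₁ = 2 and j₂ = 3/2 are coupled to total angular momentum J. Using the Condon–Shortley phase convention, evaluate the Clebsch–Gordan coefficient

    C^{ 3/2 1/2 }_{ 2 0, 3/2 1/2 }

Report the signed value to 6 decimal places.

triangle: 2!*2!*1!/6! = 4/720
(j±m)!: 2!*2!*2!*1!*2!*1! = 16
prefactor² = (2J+1)*Δ*N² = 16/45
  k=1: −1/(1!*1!*1!*1!*1!*0!) = -1
  k=2: +1/(2!*0!*0!*0!*2!*1!) = 1/4
Σ = -3/4  ⇒  CG² = 16/45*(-3/4)² = 1/5
CG = −√(1/5) = -0.447214

-0.447214  (= −√(1/5))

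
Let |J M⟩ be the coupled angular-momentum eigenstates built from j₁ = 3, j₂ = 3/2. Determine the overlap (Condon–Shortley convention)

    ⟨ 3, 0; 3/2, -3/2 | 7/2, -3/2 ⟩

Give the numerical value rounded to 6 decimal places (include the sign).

+0.690066  (= +√(10/21))

√[8·1!5!2!/9! · 3!3!0!3!2!5!] = √(1920/7)
  +(−1)^0/∏(0,1,3,0,2,2)! = 1/24  (running 1/24)
⟨..|..⟩ = √(1920/7)·(1/24) = +0.690066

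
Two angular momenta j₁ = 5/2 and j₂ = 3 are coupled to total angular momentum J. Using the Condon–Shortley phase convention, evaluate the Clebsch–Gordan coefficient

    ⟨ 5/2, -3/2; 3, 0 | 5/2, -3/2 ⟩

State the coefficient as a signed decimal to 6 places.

triangle: 3!*2!*3!/9! = 72/362880
(j±m)!: 1!*4!*3!*3!*1!*4! = 20736
prefactor² = (2J+1)*Δ*N² = 864/35
  k=2: +1/(2!*1!*2!*1!*0!*2!) = 1/8
  k=3: −1/(3!*0!*1!*0!*1!*3!) = -1/36
Σ = 7/72  ⇒  CG² = 864/35*7/72² = 7/30
CG = +√(7/30) = +0.483046

+0.483046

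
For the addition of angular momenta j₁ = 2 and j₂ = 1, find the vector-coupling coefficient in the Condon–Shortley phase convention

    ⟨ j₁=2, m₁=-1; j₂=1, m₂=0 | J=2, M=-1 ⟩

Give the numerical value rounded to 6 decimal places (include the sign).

√[5·1!3!1!/6! · 1!3!1!1!1!3!] = √(3/2)
  +(−1)^0/∏(0,1,3,1,0,0)! = 1/6  (running 1/6)
  +(−1)^1/∏(1,0,2,0,1,1)! = -1/2  (running -1/3)
⟨..|..⟩ = √(3/2)·(-1/3) = -0.408248

-0.408248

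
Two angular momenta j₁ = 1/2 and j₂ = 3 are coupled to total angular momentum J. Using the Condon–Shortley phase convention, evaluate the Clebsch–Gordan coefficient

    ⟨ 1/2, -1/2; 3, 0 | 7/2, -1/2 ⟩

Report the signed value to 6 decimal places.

triangle: 0!*1!*6!/8! = 720/40320
(j±m)!: 0!*1!*3!*3!*3!*4! = 5184
prefactor² = (2J+1)*Δ*N² = 5184/7
  k=0: +1/(0!*0!*1!*3!*0!*3!) = 1/36
Σ = 1/36  ⇒  CG² = 5184/7*1/36² = 4/7
CG = +√(4/7) = +0.755929

+0.755929  (= +√(4/7))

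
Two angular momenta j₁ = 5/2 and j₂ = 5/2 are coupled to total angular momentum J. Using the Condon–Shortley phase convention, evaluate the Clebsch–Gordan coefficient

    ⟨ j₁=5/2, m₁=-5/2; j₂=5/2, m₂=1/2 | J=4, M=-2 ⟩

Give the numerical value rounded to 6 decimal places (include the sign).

−√(9/28) = -0.566947

j₁+j₂−J=1  J+j₁−j₂=4  J−j₁+j₂=4  j₁+j₂+J+1=10
(j₁±m₁, j₂±m₂, J±M) = (0,5,3,2,2,6)
P² = 20736/7
sum k=1..1:
  [1] −1/96 = -1/96
S = -1/96
C² = P²·S² = 9/28 ; C = -0.566947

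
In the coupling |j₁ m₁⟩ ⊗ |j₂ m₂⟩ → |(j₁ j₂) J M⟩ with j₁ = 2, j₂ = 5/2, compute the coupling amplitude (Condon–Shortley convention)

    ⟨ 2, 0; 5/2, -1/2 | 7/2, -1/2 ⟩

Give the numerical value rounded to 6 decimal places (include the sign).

j₁+j₂−J=1  J+j₁−j₂=3  J−j₁+j₂=4  j₁+j₂+J+1=9
(j₁±m₁, j₂±m₂, J±M) = (2,2,2,3,3,4)
P² = 768/35
sum k=0..1:
  [0] +1/8 = 1/8
  [1] −1/12 = -1/12
S = 1/24
C² = P²·S² = 4/105 ; C = +0.195180

+0.195180  (= +√(4/105))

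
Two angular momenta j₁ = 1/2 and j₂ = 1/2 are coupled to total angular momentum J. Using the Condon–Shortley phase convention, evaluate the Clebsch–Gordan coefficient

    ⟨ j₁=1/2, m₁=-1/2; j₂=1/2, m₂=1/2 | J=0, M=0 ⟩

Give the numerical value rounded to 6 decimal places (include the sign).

-0.707107

√[1·1!0!0!/2! · 0!1!1!0!0!0!] = √(1/2)
  +(−1)^1/∏(1,0,0,0,0,0)! = -1  (running -1)
⟨..|..⟩ = √(1/2)·(-1) = -0.707107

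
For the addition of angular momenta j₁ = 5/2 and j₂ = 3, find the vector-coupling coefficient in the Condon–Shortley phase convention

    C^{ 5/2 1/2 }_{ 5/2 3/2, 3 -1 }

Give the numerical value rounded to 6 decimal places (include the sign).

-0.169031  (= −√(1/35))

j₁+j₂−J=3  J+j₁−j₂=2  J−j₁+j₂=3  j₁+j₂+J+1=9
(j₁±m₁, j₂±m₂, J±M) = (4,1,2,4,3,2)
P² = 576/35
sum k=0..1:
  [0] +1/12 = 1/12
  [1] −1/8 = -1/8
S = -1/24
C² = P²·S² = 1/35 ; C = -0.169031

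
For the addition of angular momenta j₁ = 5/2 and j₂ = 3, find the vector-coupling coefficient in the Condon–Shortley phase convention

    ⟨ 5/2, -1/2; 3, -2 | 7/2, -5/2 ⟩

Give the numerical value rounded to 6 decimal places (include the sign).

-0.178174  (= −√(2/63))

√[8·2!3!4!/10! · 2!3!1!5!1!6!] = √(4608/7)
  +(−1)^0/∏(0,2,3,1,0,3)! = 1/72  (running 1/72)
  +(−1)^1/∏(1,1,2,0,1,4)! = -1/48  (running -1/144)
⟨..|..⟩ = √(4608/7)·(-1/144) = -0.178174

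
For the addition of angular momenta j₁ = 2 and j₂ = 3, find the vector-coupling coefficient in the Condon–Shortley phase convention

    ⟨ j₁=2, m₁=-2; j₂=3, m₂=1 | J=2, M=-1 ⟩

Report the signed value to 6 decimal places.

triangle: 3!*1!*3!/8! = 36/40320
(j±m)!: 0!*4!*4!*2!*1!*3! = 6912
prefactor² = (2J+1)*Δ*N² = 216/7
  k=3: −1/(3!*0!*1!*1!*0!*2!) = -1/12
Σ = -1/12  ⇒  CG² = 216/7*(-1/12)² = 3/14
CG = −√(3/14) = -0.462910

-0.462910  (= −√(3/14))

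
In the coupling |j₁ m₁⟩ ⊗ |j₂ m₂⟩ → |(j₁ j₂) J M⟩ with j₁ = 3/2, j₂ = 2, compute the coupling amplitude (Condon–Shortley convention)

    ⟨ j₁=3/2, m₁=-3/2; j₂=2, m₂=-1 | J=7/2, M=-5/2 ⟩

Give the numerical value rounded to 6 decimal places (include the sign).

+√(4/7) ≈ +0.755929

triangle: 0!·3!·4!/8! = 144/40320
(j±m)!: 0!·3!·1!·3!·1!·6! = 25920
prefactor² = (2J+1)·Δ·N² = 5184/7
  k=0: +1/(0!·0!·3!·1!·0!·3!) = 1/36
Σ = 1/36  ⇒  CG² = 5184/7·1/36² = 4/7
CG = +√(4/7) = +0.755929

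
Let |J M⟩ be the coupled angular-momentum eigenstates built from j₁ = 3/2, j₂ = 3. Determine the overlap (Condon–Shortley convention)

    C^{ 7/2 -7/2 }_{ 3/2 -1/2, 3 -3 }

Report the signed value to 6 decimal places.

+√(2/3) ≈ +0.816497

j₁+j₂−J=1  J+j₁−j₂=2  J−j₁+j₂=5  j₁+j₂+J+1=9
(j₁±m₁, j₂±m₂, J±M) = (1,2,0,6,0,7)
P² = 38400
sum k=0..0:
  [0] +1/240 = 1/240
S = 1/240
C² = P²·S² = 2/3 ; C = +0.816497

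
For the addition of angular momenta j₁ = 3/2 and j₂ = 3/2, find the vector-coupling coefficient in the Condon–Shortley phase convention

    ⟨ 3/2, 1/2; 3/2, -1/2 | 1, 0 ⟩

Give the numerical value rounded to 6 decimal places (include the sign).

triangle: 2!*1!*1!/5! = 2/120
(j±m)!: 2!*1!*1!*2!*1!*1! = 4
prefactor² = (2J+1)*Δ*N² = 1/5
  k=0: +1/(0!*2!*1!*1!*0!*0!) = 1/2
  k=1: −1/(1!*1!*0!*0!*1!*1!) = -1
Σ = -1/2  ⇒  CG² = 1/5*(-1/2)² = 1/20
CG = −√(1/20) = -0.223607

−√(1/20) = -0.223607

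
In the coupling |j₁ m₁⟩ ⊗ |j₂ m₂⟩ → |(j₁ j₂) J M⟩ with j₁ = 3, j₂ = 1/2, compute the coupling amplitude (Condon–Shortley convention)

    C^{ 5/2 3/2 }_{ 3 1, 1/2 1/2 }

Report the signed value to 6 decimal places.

√[6·1!5!0!/7! · 4!2!1!0!4!1!] = √(1152/7)
  +(−1)^1/∏(1,0,1,0,4,0)! = -1/24  (running -1/24)
⟨..|..⟩ = √(1152/7)·(-1/24) = -0.534522

−√(2/7) ≈ -0.534522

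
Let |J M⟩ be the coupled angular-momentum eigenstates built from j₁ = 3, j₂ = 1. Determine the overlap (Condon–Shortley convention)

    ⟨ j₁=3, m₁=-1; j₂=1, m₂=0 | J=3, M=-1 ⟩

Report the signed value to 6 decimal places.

-0.288675

j₁+j₂−J=1  J+j₁−j₂=5  J−j₁+j₂=1  j₁+j₂+J+1=8
(j₁±m₁, j₂±m₂, J±M) = (2,4,1,1,2,4)
P² = 48
sum k=0..1:
  [0] +1/24 = 1/24
  [1] −1/12 = -1/12
S = -1/24
C² = P²·S² = 1/12 ; C = -0.288675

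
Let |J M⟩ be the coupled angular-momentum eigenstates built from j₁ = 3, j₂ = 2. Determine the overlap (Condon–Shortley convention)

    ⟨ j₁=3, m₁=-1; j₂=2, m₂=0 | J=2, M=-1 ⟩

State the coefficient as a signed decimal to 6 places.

√[5·3!3!1!/8! · 2!4!2!2!1!3!] = √(36/7)
  +(−1)^1/∏(1,2,3,1,0,0)! = -1/12  (running -1/12)
  +(−1)^2/∏(2,1,2,0,1,1)! = 1/4  (running 1/6)
⟨..|..⟩ = √(36/7)·(1/6) = +0.377964

+√(1/7) ≈ +0.377964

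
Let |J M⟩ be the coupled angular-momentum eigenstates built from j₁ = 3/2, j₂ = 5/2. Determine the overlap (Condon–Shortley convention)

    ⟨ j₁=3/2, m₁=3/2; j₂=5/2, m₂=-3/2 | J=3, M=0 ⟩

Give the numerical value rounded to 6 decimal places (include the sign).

j₁+j₂−J=1  J+j₁−j₂=2  J−j₁+j₂=4  j₁+j₂+J+1=8
(j₁±m₁, j₂±m₂, J±M) = (3,0,1,4,3,3)
P² = 216/5
sum k=0..0:
  [0] +1/12 = 1/12
S = 1/12
C² = P²·S² = 3/10 ; C = +0.547723

+0.547723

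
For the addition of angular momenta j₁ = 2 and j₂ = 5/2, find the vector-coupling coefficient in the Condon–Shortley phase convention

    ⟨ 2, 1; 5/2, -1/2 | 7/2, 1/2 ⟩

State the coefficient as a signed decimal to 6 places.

+0.557773

triangle: 1!·3!·4!/9! = 144/362880
(j±m)!: 3!·1!·2!·3!·4!·3! = 10368
prefactor² = (2J+1)·Δ·N² = 1152/35
  k=0: +1/(0!·1!·1!·2!·2!·2!) = 1/8
  k=1: −1/(1!·0!·0!·1!·3!·3!) = -1/36
Σ = 7/72  ⇒  CG² = 1152/35·7/72² = 14/45
CG = +√(14/45) = +0.557773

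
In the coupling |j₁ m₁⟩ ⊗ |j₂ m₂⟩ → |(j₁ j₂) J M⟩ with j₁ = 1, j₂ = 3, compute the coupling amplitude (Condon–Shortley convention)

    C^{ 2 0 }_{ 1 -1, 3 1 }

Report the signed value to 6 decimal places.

+√(2/7) = +0.534522

√[5·2!0!4!/7! · 0!2!4!2!2!2!] = √(128/7)
  +(−1)^2/∏(2,0,0,2,0,2)! = 1/8  (running 1/8)
⟨..|..⟩ = √(128/7)·(1/8) = +0.534522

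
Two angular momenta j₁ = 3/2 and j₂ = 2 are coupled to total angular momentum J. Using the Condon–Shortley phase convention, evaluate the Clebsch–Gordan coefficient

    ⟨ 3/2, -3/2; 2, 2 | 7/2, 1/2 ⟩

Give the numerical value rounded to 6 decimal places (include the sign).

j₁+j₂−J=0  J+j₁−j₂=3  J−j₁+j₂=4  j₁+j₂+J+1=8
(j₁±m₁, j₂±m₂, J±M) = (0,3,4,0,4,3)
P² = 20736/35
sum k=0..0:
  [0] +1/144 = 1/144
S = 1/144
C² = P²·S² = 1/35 ; C = +0.169031

+√(1/35) ≈ +0.169031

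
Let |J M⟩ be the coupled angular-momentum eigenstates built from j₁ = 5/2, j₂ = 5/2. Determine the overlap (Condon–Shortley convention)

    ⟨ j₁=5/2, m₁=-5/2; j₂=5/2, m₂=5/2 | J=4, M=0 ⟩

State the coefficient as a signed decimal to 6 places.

-0.188982

triangle: 1!×4!×4!/10! = 576/3628800
(j±m)!: 0!×5!×5!×0!×4!×4! = 8294400
prefactor² = (2J+1)×Δ×N² = 82944/7
  k=1: −1/(1!×0!×4!×4!×0!×0!) = -1/576
Σ = -1/576  ⇒  CG² = 82944/7×(-1/576)² = 1/28
CG = −√(1/28) = -0.188982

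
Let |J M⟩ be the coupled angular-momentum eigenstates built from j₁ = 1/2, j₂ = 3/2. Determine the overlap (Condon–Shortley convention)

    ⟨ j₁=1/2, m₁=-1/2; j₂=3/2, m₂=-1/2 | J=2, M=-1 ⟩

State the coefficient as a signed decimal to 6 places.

triangle: 0!·1!·3!/5! = 6/120
(j±m)!: 0!·1!·1!·2!·1!·3! = 12
prefactor² = (2J+1)·Δ·N² = 3
  k=0: +1/(0!·0!·1!·1!·0!·2!) = 1/2
Σ = 1/2  ⇒  CG² = 3·1/2² = 3/4
CG = +√(3/4) = +0.866025

+0.866025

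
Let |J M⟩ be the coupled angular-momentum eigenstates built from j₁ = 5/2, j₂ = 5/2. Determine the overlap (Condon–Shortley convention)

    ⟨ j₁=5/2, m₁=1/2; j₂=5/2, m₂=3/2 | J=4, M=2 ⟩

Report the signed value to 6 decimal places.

-0.422577

triangle: 1!*4!*4!/10! = 576/3628800
(j±m)!: 3!*2!*4!*1!*6!*2! = 414720
prefactor² = (2J+1)*Δ*N² = 20736/35
  k=0: +1/(0!*1!*2!*4!*2!*0!) = 1/96
  k=1: −1/(1!*0!*1!*3!*3!*1!) = -1/36
Σ = -5/288  ⇒  CG² = 20736/35*(-5/288)² = 5/28
CG = −√(5/28) = -0.422577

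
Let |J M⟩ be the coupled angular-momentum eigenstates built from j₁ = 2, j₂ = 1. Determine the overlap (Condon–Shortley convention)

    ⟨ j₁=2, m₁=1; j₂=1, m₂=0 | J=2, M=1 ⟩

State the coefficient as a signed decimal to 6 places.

+√(1/6) ≈ +0.408248

j₁+j₂−J=1  J+j₁−j₂=3  J−j₁+j₂=1  j₁+j₂+J+1=6
(j₁±m₁, j₂±m₂, J±M) = (3,1,1,1,3,1)
P² = 3/2
sum k=0..1:
  [0] +1/2 = 1/2
  [1] −1/6 = -1/6
S = 1/3
C² = P²·S² = 1/6 ; C = +0.408248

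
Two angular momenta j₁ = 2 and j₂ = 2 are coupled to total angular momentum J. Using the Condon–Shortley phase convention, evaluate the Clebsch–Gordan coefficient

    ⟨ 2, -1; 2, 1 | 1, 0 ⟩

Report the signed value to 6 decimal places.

j₁+j₂−J=3  J+j₁−j₂=1  J−j₁+j₂=1  j₁+j₂+J+1=6
(j₁±m₁, j₂±m₂, J±M) = (1,3,3,1,1,1)
P² = 9/10
sum k=2..3:
  [2] +1/2 = 1/2
  [3] −1/6 = -1/6
S = 1/3
C² = P²·S² = 1/10 ; C = +0.316228

+0.316228  (= +√(1/10))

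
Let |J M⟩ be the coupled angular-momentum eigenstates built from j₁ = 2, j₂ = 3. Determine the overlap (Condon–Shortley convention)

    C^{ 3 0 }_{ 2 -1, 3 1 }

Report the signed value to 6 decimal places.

√[7·2!2!4!/9! · 1!3!4!2!3!3!] = √(96/5)
  +(−1)^1/∏(1,1,2,3,0,1)! = -1/12  (running -1/12)
  +(−1)^2/∏(2,0,1,2,1,2)! = 1/8  (running 1/24)
⟨..|..⟩ = √(96/5)·(1/24) = +0.182574

+0.182574  (= +√(1/30))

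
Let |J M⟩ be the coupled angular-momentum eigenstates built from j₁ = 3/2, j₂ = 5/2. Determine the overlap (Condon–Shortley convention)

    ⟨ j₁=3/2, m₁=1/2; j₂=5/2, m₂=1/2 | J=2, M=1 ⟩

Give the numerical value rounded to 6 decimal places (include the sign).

triangle: 2!×1!×3!/7! = 12/5040
(j±m)!: 2!×1!×3!×2!×3!×1! = 144
prefactor² = (2J+1)×Δ×N² = 12/7
  k=0: +1/(0!×2!×1!×3!×0!×0!) = 1/12
  k=1: −1/(1!×1!×0!×2!×1!×1!) = -1/2
Σ = -5/12  ⇒  CG² = 12/7×(-5/12)² = 25/84
CG = −√(25/84) = -0.545545

−√(25/84) = -0.545545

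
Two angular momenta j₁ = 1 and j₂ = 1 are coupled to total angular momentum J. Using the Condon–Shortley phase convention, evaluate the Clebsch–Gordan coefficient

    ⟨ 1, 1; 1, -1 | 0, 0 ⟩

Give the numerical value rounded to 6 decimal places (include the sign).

j₁+j₂−J=2  J+j₁−j₂=0  J−j₁+j₂=0  j₁+j₂+J+1=3
(j₁±m₁, j₂±m₂, J±M) = (2,0,0,2,0,0)
P² = 4/3
sum k=0..0:
  [0] +1/2 = 1/2
S = 1/2
C² = P²·S² = 1/3 ; C = +0.577350

+0.577350  (= +√(1/3))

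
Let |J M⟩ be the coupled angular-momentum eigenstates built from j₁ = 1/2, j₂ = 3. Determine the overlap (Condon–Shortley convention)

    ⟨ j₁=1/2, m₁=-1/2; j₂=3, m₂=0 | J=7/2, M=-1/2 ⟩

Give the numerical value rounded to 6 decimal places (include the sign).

√[8·0!1!6!/8! · 0!1!3!3!3!4!] = √(5184/7)
  +(−1)^0/∏(0,0,1,3,0,3)! = 1/36  (running 1/36)
⟨..|..⟩ = √(5184/7)·(1/36) = +0.755929

+0.755929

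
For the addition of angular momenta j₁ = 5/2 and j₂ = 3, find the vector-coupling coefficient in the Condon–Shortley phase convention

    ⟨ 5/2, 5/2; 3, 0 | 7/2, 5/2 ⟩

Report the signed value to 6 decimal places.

√[8·2!3!4!/10! · 5!0!3!3!6!1!] = √(13824/7)
  +(−1)^0/∏(0,2,0,3,3,1)! = 1/72  (running 1/72)
⟨..|..⟩ = √(13824/7)·(1/72) = +0.617213

+0.617213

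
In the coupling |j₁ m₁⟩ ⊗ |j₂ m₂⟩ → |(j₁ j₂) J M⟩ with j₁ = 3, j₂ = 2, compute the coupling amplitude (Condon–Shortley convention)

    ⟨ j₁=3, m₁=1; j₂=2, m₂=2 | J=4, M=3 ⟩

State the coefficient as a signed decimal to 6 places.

j₁+j₂−J=1  J+j₁−j₂=5  J−j₁+j₂=3  j₁+j₂+J+1=10
(j₁±m₁, j₂±m₂, J±M) = (4,2,4,0,7,1)
P² = 10368
sum k=1..1:
  [1] −1/144 = -1/144
S = -1/144
C² = P²·S² = 1/2 ; C = -0.707107

−√(1/2) = -0.707107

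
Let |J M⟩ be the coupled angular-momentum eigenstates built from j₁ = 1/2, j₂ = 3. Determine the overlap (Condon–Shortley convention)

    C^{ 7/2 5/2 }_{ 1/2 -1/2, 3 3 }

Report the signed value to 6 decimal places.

+0.377964  (= +√(1/7))

triangle: 0!·1!·6!/8! = 720/40320
(j±m)!: 0!·1!·6!·0!·6!·1! = 518400
prefactor² = (2J+1)·Δ·N² = 518400/7
  k=0: +1/(0!·0!·1!·6!·0!·0!) = 1/720
Σ = 1/720  ⇒  CG² = 518400/7·1/720² = 1/7
CG = +√(1/7) = +0.377964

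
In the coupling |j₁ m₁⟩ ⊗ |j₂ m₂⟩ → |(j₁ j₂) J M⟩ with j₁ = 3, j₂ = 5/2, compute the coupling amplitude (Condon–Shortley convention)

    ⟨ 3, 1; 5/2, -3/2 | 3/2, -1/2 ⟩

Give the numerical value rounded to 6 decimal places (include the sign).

j₁+j₂−J=4  J+j₁−j₂=2  J−j₁+j₂=1  j₁+j₂+J+1=8
(j₁±m₁, j₂±m₂, J±M) = (4,2,1,4,1,2)
P² = 384/35
sum k=0..1:
  [0] +1/48 = 1/48
  [1] −1/6 = -1/6
S = -7/48
C² = P²·S² = 7/30 ; C = -0.483046

−√(7/30) ≈ -0.483046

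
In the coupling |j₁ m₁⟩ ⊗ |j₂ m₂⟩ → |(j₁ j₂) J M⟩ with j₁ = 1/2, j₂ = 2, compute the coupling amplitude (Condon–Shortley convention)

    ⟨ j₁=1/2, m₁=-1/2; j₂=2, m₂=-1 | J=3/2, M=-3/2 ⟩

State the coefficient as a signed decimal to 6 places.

√[4·1!0!3!/5! · 0!1!1!3!0!3!] = √(36/5)
  +(−1)^1/∏(1,0,0,0,0,3)! = -1/6  (running -1/6)
⟨..|..⟩ = √(36/5)·(-1/6) = -0.447214

−√(1/5) = -0.447214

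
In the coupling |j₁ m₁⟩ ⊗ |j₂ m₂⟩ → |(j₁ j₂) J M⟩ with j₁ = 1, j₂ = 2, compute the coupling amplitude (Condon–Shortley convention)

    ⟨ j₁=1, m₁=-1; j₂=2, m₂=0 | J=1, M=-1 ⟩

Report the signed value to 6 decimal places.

+√(1/10) = +0.316228

√[3·2!0!2!/5! · 0!2!2!2!0!2!] = √(8/5)
  +(−1)^2/∏(2,0,0,0,0,2)! = 1/4  (running 1/4)
⟨..|..⟩ = √(8/5)·(1/4) = +0.316228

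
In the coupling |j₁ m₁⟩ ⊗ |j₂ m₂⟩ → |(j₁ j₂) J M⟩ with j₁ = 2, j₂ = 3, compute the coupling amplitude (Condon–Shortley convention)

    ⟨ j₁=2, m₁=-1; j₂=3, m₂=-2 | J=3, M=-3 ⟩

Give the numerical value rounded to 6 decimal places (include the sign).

triangle: 2!×2!×4!/9! = 96/362880
(j±m)!: 1!×3!×1!×5!×0!×6! = 518400
prefactor² = (2J+1)×Δ×N² = 960
  k=1: −1/(1!×1!×2!×0!×0!×4!) = -1/48
Σ = -1/48  ⇒  CG² = 960×(-1/48)² = 5/12
CG = −√(5/12) = -0.645497

−√(5/12) = -0.645497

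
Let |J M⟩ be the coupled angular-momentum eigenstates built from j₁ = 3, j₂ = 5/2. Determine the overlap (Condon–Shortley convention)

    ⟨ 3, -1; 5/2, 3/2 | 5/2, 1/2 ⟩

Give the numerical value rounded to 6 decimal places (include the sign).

triangle: 3!·3!·2!/9! = 72/362880
(j±m)!: 2!·4!·4!·1!·3!·2! = 13824
prefactor² = (2J+1)·Δ·N² = 576/35
  k=2: +1/(2!·1!·2!·2!·1!·0!) = 1/8
  k=3: −1/(3!·0!·1!·1!·2!·1!) = -1/12
Σ = 1/24  ⇒  CG² = 576/35·1/24² = 1/35
CG = +√(1/35) = +0.169031

+√(1/35) = +0.169031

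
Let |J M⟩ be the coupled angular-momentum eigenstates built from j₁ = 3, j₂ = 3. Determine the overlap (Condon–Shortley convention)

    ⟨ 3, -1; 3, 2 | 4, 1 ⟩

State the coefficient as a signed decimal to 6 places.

√[9·2!4!4!/11! · 2!4!5!1!5!3!] = √(82944/77)
  +(−1)^1/∏(1,1,3,4,1,0)! = -1/144  (running -1/144)
  +(−1)^2/∏(2,0,2,3,2,1)! = 1/48  (running 1/72)
⟨..|..⟩ = √(82944/77)·(1/72) = +0.455842

+√(16/77) = +0.455842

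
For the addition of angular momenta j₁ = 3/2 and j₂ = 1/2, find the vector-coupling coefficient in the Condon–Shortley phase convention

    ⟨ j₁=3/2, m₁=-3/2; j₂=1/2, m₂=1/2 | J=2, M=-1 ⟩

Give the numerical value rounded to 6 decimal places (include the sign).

j₁+j₂−J=0  J+j₁−j₂=3  J−j₁+j₂=1  j₁+j₂+J+1=5
(j₁±m₁, j₂±m₂, J±M) = (0,3,1,0,1,3)
P² = 9
sum k=0..0:
  [0] +1/6 = 1/6
S = 1/6
C² = P²·S² = 1/4 ; C = +0.500000

+0.500000  (= +√(1/4))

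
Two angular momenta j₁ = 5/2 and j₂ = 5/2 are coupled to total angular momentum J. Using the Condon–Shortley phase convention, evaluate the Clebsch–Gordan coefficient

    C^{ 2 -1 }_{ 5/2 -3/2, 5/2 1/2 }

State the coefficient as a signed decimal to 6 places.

j₁+j₂−J=3  J+j₁−j₂=2  J−j₁+j₂=2  j₁+j₂+J+1=8
(j₁±m₁, j₂±m₂, J±M) = (1,4,3,2,1,3)
P² = 36/7
sum k=2..3:
  [2] +1/4 = 1/4
  [3] −1/12 = -1/12
S = 1/6
C² = P²·S² = 1/7 ; C = +0.377964

+√(1/7) ≈ +0.377964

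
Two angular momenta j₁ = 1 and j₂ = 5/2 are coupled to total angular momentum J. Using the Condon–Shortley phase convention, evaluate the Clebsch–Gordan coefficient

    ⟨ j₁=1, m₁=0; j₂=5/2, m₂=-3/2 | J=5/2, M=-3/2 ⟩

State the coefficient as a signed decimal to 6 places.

triangle: 1!×1!×4!/7! = 24/5040
(j±m)!: 1!×1!×1!×4!×1!×4! = 576
prefactor² = (2J+1)×Δ×N² = 576/35
  k=0: +1/(0!×1!×1!×1!×0!×3!) = 1/6
  k=1: −1/(1!×0!×0!×0!×1!×4!) = -1/24
Σ = 1/8  ⇒  CG² = 576/35×1/8² = 9/35
CG = +√(9/35) = +0.507093

+√(9/35) ≈ +0.507093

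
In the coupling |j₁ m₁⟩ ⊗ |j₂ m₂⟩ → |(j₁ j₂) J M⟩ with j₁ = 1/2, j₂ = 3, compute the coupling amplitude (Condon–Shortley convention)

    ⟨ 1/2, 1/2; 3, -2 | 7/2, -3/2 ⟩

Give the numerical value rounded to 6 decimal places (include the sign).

√[8·0!1!6!/8! · 1!0!1!5!2!5!] = √(28800/7)
  +(−1)^0/∏(0,0,0,1,1,5)! = 1/120  (running 1/120)
⟨..|..⟩ = √(28800/7)·(1/120) = +0.534522

+0.534522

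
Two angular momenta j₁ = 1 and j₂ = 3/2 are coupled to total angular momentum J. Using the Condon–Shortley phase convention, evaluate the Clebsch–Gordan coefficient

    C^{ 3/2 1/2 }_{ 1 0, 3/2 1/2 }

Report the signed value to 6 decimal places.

√[4·1!1!2!/5! · 1!1!2!1!2!1!] = √(4/15)
  +(−1)^0/∏(0,1,1,2,0,0)! = 1/2  (running 1/2)
  +(−1)^1/∏(1,0,0,1,1,1)! = -1  (running -1/2)
⟨..|..⟩ = √(4/15)·(-1/2) = -0.258199

-0.258199  (= −√(1/15))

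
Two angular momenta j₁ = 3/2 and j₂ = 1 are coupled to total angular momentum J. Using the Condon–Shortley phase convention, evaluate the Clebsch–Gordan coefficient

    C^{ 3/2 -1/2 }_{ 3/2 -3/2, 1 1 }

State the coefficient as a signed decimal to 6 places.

−√(2/5) ≈ -0.632456

triangle: 1!·2!·1!/5! = 2/120
(j±m)!: 0!·3!·2!·0!·1!·2! = 24
prefactor² = (2J+1)·Δ·N² = 8/5
  k=1: −1/(1!·0!·2!·1!·0!·0!) = -1/2
Σ = -1/2  ⇒  CG² = 8/5·(-1/2)² = 2/5
CG = −√(2/5) = -0.632456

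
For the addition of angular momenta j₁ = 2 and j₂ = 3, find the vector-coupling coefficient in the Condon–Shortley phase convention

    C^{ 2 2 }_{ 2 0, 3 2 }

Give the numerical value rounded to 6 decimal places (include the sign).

j₁+j₂−J=3  J+j₁−j₂=1  J−j₁+j₂=3  j₁+j₂+J+1=8
(j₁±m₁, j₂±m₂, J±M) = (2,2,5,1,4,0)
P² = 360/7
sum k=2..2:
  [2] +1/12 = 1/12
S = 1/12
C² = P²·S² = 5/14 ; C = +0.597614

+0.597614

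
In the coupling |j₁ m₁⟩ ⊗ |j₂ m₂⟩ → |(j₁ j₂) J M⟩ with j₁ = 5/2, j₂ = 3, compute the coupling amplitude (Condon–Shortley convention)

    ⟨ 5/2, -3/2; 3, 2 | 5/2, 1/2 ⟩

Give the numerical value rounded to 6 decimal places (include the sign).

triangle: 3!·2!·3!/9! = 72/362880
(j±m)!: 1!·4!·5!·1!·3!·2! = 34560
prefactor² = (2J+1)·Δ·N² = 288/7
  k=2: +1/(2!·1!·2!·3!·0!·0!) = 1/24
  k=3: −1/(3!·0!·1!·2!·1!·1!) = -1/12
Σ = -1/24  ⇒  CG² = 288/7·(-1/24)² = 1/14
CG = −√(1/14) = -0.267261

−√(1/14) = -0.267261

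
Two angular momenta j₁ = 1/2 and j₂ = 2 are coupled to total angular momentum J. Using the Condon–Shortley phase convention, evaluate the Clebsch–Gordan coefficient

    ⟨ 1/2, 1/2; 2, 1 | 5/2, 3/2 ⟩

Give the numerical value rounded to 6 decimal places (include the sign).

+0.894427  (= +√(4/5))

√[6·0!1!4!/6! · 1!0!3!1!4!1!] = √(144/5)
  +(−1)^0/∏(0,0,0,3,1,1)! = 1/6  (running 1/6)
⟨..|..⟩ = √(144/5)·(1/6) = +0.894427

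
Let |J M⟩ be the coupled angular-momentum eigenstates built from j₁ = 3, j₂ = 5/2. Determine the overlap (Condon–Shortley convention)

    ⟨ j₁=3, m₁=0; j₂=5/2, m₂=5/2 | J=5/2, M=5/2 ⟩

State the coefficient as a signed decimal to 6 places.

-0.345033  (= −√(5/42))

triangle: 3!*3!*2!/9! = 72/362880
(j±m)!: 3!*3!*5!*0!*5!*0! = 518400
prefactor² = (2J+1)*Δ*N² = 4320/7
  k=3: −1/(3!*0!*0!*2!*3!*0!) = -1/72
Σ = -1/72  ⇒  CG² = 4320/7*(-1/72)² = 5/42
CG = −√(5/42) = -0.345033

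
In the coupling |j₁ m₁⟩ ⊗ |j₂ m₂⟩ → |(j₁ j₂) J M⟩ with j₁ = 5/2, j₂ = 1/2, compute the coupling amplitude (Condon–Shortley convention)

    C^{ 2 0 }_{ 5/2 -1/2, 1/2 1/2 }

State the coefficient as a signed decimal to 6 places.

√[5·1!4!0!/6! · 2!3!1!0!2!2!] = √(8)
  +(−1)^1/∏(1,0,2,0,2,0)! = -1/4  (running -1/4)
⟨..|..⟩ = √(8)·(-1/4) = -0.707107

-0.707107  (= −√(1/2))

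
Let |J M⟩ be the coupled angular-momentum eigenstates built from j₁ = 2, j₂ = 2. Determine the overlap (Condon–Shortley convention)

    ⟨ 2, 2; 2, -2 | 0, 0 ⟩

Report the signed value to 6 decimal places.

j₁+j₂−J=4  J+j₁−j₂=0  J−j₁+j₂=0  j₁+j₂+J+1=5
(j₁±m₁, j₂±m₂, J±M) = (4,0,0,4,0,0)
P² = 576/5
sum k=0..0:
  [0] +1/24 = 1/24
S = 1/24
C² = P²·S² = 1/5 ; C = +0.447214

+0.447214  (= +√(1/5))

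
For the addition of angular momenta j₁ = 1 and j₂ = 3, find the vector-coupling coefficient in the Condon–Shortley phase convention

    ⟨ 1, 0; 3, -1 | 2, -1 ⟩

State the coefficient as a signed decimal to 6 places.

−√(8/21) ≈ -0.617213

triangle: 2!·0!·4!/7! = 48/5040
(j±m)!: 1!·1!·2!·4!·1!·3! = 288
prefactor² = (2J+1)·Δ·N² = 96/7
  k=1: −1/(1!·1!·0!·1!·0!·3!) = -1/6
Σ = -1/6  ⇒  CG² = 96/7·(-1/6)² = 8/21
CG = −√(8/21) = -0.617213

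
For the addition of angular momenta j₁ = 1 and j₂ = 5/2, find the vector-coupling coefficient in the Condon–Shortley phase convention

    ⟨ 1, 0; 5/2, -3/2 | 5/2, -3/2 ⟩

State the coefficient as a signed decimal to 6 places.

triangle: 1!·1!·4!/7! = 24/5040
(j±m)!: 1!·1!·1!·4!·1!·4! = 576
prefactor² = (2J+1)·Δ·N² = 576/35
  k=0: +1/(0!·1!·1!·1!·0!·3!) = 1/6
  k=1: −1/(1!·0!·0!·0!·1!·4!) = -1/24
Σ = 1/8  ⇒  CG² = 576/35·1/8² = 9/35
CG = +√(9/35) = +0.507093

+0.507093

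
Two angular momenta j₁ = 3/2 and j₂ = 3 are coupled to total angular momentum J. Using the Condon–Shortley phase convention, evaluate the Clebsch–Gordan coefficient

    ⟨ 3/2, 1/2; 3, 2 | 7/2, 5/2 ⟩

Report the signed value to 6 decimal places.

−√(1/7) ≈ -0.377964

j₁+j₂−J=1  J+j₁−j₂=2  J−j₁+j₂=5  j₁+j₂+J+1=9
(j₁±m₁, j₂±m₂, J±M) = (2,1,5,1,6,1)
P² = 6400/7
sum k=0..1:
  [0] +1/120 = 1/120
  [1] −1/48 = -1/48
S = -1/80
C² = P²·S² = 1/7 ; C = -0.377964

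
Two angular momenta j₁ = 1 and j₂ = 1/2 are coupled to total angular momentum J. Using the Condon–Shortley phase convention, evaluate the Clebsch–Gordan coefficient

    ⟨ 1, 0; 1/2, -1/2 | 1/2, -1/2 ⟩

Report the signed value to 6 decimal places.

√[2·1!1!0!/3! · 1!1!0!1!0!1!] = √(1/3)
  +(−1)^0/∏(0,1,1,0,0,0)! = 1  (running 1)
⟨..|..⟩ = √(1/3)·(1) = +0.577350

+0.577350  (= +√(1/3))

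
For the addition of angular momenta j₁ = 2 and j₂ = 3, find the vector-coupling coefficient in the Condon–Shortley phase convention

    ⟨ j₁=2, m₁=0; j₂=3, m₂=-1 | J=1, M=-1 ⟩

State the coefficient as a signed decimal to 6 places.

triangle: 4!*0!*2!/7! = 48/5040
(j±m)!: 2!*2!*2!*4!*0!*2! = 384
prefactor² = (2J+1)*Δ*N² = 384/35
  k=2: +1/(2!*2!*0!*0!*0!*2!) = 1/8
Σ = 1/8  ⇒  CG² = 384/35*1/8² = 6/35
CG = +√(6/35) = +0.414039

+√(6/35) = +0.414039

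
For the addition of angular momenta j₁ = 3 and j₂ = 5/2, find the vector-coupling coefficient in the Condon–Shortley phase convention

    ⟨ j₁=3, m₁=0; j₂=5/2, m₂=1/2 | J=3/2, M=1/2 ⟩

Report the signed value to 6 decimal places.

√[4·4!2!1!/8! · 3!3!3!2!2!1!] = √(144/35)
  +(−1)^2/∏(2,2,1,1,1,0)! = 1/4  (running 1/4)
  +(−1)^3/∏(3,1,0,0,2,1)! = -1/12  (running 1/6)
⟨..|..⟩ = √(144/35)·(1/6) = +0.338062

+√(4/35) ≈ +0.338062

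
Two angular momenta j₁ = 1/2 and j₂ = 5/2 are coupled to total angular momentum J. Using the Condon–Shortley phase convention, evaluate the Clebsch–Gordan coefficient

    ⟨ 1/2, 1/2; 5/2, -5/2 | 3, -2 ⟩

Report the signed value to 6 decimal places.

+√(1/6) = +0.408248

triangle: 0!×1!×5!/7! = 120/5040
(j±m)!: 1!×0!×0!×5!×1!×5! = 14400
prefactor² = (2J+1)×Δ×N² = 2400
  k=0: +1/(0!×0!×0!×0!×1!×5!) = 1/120
Σ = 1/120  ⇒  CG² = 2400×1/120² = 1/6
CG = +√(1/6) = +0.408248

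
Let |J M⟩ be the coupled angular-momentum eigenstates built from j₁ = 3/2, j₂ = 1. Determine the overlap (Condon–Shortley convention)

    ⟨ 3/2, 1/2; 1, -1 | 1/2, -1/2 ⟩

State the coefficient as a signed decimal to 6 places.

+0.408248

triangle: 2!*1!*0!/4! = 2/24
(j±m)!: 2!*1!*0!*2!*0!*1! = 4
prefactor² = (2J+1)*Δ*N² = 2/3
  k=0: +1/(0!*2!*1!*0!*0!*0!) = 1/2
Σ = 1/2  ⇒  CG² = 2/3*1/2² = 1/6
CG = +√(1/6) = +0.408248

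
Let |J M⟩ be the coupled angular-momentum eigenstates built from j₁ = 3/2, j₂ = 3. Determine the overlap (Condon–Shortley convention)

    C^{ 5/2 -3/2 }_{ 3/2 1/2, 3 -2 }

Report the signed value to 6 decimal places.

j₁+j₂−J=2  J+j₁−j₂=1  J−j₁+j₂=4  j₁+j₂+J+1=8
(j₁±m₁, j₂±m₂, J±M) = (2,1,1,5,1,4)
P² = 288/7
sum k=0..1:
  [0] +1/12 = 1/12
  [1] −1/24 = -1/24
S = 1/24
C² = P²·S² = 1/14 ; C = +0.267261

+√(1/14) = +0.267261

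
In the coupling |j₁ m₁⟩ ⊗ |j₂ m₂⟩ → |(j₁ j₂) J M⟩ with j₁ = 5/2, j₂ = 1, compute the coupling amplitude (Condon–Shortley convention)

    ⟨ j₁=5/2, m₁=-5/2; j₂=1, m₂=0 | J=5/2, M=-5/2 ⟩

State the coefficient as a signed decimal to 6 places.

√[6·1!4!1!/7! · 0!5!1!1!0!5!] = √(2880/7)
  +(−1)^1/∏(1,0,4,0,0,1)! = -1/24  (running -1/24)
⟨..|..⟩ = √(2880/7)·(-1/24) = -0.845154

−√(5/7) = -0.845154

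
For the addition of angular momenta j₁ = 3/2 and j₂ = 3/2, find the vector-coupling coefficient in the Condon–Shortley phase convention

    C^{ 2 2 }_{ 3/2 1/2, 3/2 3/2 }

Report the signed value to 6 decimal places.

−√(1/2) = -0.707107

√[5·1!2!2!/6! · 2!1!3!0!4!0!] = √(8)
  +(−1)^1/∏(1,0,0,2,2,0)! = -1/4  (running -1/4)
⟨..|..⟩ = √(8)·(-1/4) = -0.707107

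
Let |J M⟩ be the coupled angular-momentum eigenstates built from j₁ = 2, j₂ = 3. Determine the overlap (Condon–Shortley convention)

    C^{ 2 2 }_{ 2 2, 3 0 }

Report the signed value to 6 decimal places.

+√(1/14) ≈ +0.267261

j₁+j₂−J=3  J+j₁−j₂=1  J−j₁+j₂=3  j₁+j₂+J+1=8
(j₁±m₁, j₂±m₂, J±M) = (4,0,3,3,4,0)
P² = 648/7
sum k=0..0:
  [0] +1/36 = 1/36
S = 1/36
C² = P²·S² = 1/14 ; C = +0.267261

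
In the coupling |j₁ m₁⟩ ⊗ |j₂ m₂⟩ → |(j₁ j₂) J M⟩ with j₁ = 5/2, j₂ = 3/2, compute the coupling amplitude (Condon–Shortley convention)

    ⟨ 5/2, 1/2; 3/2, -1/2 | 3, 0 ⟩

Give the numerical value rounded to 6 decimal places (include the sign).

+√(1/5) = +0.447214

√[7·1!4!2!/8! · 3!2!1!2!3!3!] = √(36/5)
  +(−1)^0/∏(0,1,2,1,2,1)! = 1/4  (running 1/4)
  +(−1)^1/∏(1,0,1,0,3,2)! = -1/12  (running 1/6)
⟨..|..⟩ = √(36/5)·(1/6) = +0.447214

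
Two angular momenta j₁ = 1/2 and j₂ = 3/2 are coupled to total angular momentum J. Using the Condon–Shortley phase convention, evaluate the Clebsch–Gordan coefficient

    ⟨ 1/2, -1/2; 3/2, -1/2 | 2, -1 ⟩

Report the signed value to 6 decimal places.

j₁+j₂−J=0  J+j₁−j₂=1  J−j₁+j₂=3  j₁+j₂+J+1=5
(j₁±m₁, j₂±m₂, J±M) = (0,1,1,2,1,3)
P² = 3
sum k=0..0:
  [0] +1/2 = 1/2
S = 1/2
C² = P²·S² = 3/4 ; C = +0.866025

+0.866025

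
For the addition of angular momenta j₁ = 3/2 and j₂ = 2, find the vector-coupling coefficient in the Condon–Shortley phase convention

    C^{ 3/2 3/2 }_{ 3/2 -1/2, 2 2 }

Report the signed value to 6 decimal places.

triangle: 2!·1!·2!/6! = 4/720
(j±m)!: 1!·2!·4!·0!·3!·0! = 288
prefactor² = (2J+1)·Δ·N² = 32/5
  k=2: +1/(2!·0!·0!·2!·1!·0!) = 1/4
Σ = 1/4  ⇒  CG² = 32/5·1/4² = 2/5
CG = +√(2/5) = +0.632456

+0.632456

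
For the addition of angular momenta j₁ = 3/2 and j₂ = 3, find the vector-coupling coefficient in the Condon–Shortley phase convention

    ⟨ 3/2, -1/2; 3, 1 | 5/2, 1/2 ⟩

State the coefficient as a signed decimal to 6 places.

triangle: 2!*1!*4!/8! = 48/40320
(j±m)!: 1!*2!*4!*2!*3!*2! = 1152
prefactor² = (2J+1)*Δ*N² = 288/35
  k=1: −1/(1!*1!*1!*3!*0!*1!) = -1/6
  k=2: +1/(2!*0!*0!*2!*1!*2!) = 1/8
Σ = -1/24  ⇒  CG² = 288/35*(-1/24)² = 1/70
CG = −√(1/70) = -0.119523

−√(1/70) ≈ -0.119523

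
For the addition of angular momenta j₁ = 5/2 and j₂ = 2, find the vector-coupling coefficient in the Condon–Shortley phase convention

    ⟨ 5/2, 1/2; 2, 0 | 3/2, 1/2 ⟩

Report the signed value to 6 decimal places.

-0.239046

j₁+j₂−J=3  J+j₁−j₂=2  J−j₁+j₂=1  j₁+j₂+J+1=7
(j₁±m₁, j₂±m₂, J±M) = (3,2,2,2,2,1)
P² = 32/35
sum k=1..2:
  [1] −1/2 = -1/2
  [2] +1/4 = 1/4
S = -1/4
C² = P²·S² = 2/35 ; C = -0.239046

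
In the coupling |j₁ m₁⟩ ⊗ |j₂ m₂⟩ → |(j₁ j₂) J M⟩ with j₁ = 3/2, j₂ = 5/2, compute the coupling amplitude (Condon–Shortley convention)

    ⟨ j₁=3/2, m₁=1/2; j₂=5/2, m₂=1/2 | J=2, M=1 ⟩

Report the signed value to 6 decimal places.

−√(25/84) = -0.545545

j₁+j₂−J=2  J+j₁−j₂=1  J−j₁+j₂=3  j₁+j₂+J+1=7
(j₁±m₁, j₂±m₂, J±M) = (2,1,3,2,3,1)
P² = 12/7
sum k=0..1:
  [0] +1/12 = 1/12
  [1] −1/2 = -1/2
S = -5/12
C² = P²·S² = 25/84 ; C = -0.545545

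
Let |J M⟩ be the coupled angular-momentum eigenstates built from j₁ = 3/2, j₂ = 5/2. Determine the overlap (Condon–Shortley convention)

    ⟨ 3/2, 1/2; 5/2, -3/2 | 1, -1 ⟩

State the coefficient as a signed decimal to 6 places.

-0.547723

j₁+j₂−J=3  J+j₁−j₂=0  J−j₁+j₂=2  j₁+j₂+J+1=6
(j₁±m₁, j₂±m₂, J±M) = (2,1,1,4,0,2)
P² = 24/5
sum k=1..1:
  [1] −1/4 = -1/4
S = -1/4
C² = P²·S² = 3/10 ; C = -0.547723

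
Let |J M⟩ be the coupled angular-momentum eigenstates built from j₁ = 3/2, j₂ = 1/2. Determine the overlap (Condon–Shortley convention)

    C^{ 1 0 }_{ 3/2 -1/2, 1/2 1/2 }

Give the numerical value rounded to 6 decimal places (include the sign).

−√(1/2) = -0.707107

j₁+j₂−J=1  J+j₁−j₂=2  J−j₁+j₂=0  j₁+j₂+J+1=4
(j₁±m₁, j₂±m₂, J±M) = (1,2,1,0,1,1)
P² = 1/2
sum k=1..1:
  [1] −1/1 = -1
S = -1
C² = P²·S² = 1/2 ; C = -0.707107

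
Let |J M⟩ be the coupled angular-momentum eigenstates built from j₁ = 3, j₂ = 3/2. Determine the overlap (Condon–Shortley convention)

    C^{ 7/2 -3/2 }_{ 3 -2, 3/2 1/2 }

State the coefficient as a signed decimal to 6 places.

−√(3/7) ≈ -0.654654

√[8·1!5!2!/9! · 1!5!2!1!2!5!] = √(6400/21)
  +(−1)^0/∏(0,1,5,2,0,0)! = 1/240  (running 1/240)
  +(−1)^1/∏(1,0,4,1,1,1)! = -1/24  (running -3/80)
⟨..|..⟩ = √(6400/21)·(-3/80) = -0.654654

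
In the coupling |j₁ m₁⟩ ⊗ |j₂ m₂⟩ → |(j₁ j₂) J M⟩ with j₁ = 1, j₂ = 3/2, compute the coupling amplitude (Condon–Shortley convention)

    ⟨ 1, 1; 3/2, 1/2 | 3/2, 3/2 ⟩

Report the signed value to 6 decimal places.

√[4·1!1!2!/5! · 2!0!2!1!3!0!] = √(8/5)
  +(−1)^0/∏(0,1,0,2,1,0)! = 1/2  (running 1/2)
⟨..|..⟩ = √(8/5)·(1/2) = +0.632456

+0.632456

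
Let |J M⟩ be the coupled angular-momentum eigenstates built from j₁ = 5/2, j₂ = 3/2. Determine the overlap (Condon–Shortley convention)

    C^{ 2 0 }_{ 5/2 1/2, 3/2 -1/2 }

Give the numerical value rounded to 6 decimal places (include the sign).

√[5·2!3!1!/7! · 3!2!1!2!2!2!] = √(8/7)
  +(−1)^0/∏(0,2,2,1,1,0)! = 1/4  (running 1/4)
  +(−1)^1/∏(1,1,1,0,2,1)! = -1/2  (running -1/4)
⟨..|..⟩ = √(8/7)·(-1/4) = -0.267261

−√(1/14) ≈ -0.267261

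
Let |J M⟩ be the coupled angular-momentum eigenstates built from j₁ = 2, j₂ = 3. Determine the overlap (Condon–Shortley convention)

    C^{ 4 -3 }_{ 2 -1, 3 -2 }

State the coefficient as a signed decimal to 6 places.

+0.223607

j₁+j₂−J=1  J+j₁−j₂=3  J−j₁+j₂=5  j₁+j₂+J+1=10
(j₁±m₁, j₂±m₂, J±M) = (1,3,1,5,1,7)
P² = 6480
sum k=0..1:
  [0] +1/144 = 1/144
  [1] −1/240 = -1/240
S = 1/360
C² = P²·S² = 1/20 ; C = +0.223607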